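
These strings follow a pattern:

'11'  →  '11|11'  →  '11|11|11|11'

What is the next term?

Each string is two copies of the previous one joined by '|'.
One more doubling of 11|11|11|11 gives the answer.

11|11|11|11|11|11|11|11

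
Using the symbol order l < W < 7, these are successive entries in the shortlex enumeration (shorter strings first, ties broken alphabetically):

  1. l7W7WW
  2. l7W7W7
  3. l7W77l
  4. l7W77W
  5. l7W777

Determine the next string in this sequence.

l77lll

Find the rightmost character of l7W777 below 7, bump it to the next letter, and reset everything to its right to l.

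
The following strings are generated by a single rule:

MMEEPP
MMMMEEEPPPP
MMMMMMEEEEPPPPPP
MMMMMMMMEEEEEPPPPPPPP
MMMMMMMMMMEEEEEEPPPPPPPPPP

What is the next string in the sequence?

MMMMMMMMMMMMEEEEEEEPPPPPPPPPPPP

Each string has the form M^{2n} E^{n+1} P^{2n} (n = 1, 2, …).
For the next term, n = 6, so the run lengths are 12, 7, 12.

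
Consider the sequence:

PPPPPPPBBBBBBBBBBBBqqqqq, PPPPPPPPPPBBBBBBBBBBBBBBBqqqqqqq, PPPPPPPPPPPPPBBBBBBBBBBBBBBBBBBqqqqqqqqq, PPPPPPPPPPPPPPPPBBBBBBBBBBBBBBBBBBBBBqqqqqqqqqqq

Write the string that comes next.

PPPPPPPPPPPPPPPPPPPBBBBBBBBBBBBBBBBBBBBBBBBqqqqqqqqqqqqq

Term n consists of 3n-2 P's, followed by 3n+3 B's, followed by 2n-1 q's, where the shown terms are n = 3, 4, 5, 6.
At n = 7 the blocks have lengths 19, 24, 13.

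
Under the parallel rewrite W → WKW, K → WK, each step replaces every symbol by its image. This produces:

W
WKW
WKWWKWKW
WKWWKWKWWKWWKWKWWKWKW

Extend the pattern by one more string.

Replace each of the 21 characters of WKWWKWKWWKWWKWKWWKWKW in place — WKW WK WKW WKW WK WKW WK WKW WKW WK WKW WKW WK WKW WK WKW WKW WK WKW WK WKW — and concatenate.

WKWWKWKWWKWWKWKWWKWKWWKWWKWKWWKWWKWKWWKWKWWKWWKWKWWKWKW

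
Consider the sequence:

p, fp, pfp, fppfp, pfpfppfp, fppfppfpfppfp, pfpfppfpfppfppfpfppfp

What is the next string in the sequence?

fppfppfpfppfppfpfppfpfppfppfpfppfp

Each term (from the third on) is the two preceding terms concatenated in order: term 3 = p·fp = pfp.
So term 8 is fppfppfpfppfp·pfpfppfpfppfppfpfppfp.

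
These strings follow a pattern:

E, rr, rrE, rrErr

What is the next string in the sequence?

Each term (from the third on) is the previous term followed by the one before it: term 3 = rr·E = rrE.
The next term joins rrErr and rrE.

rrErrrrE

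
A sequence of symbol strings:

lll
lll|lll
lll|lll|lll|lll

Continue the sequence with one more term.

lll|lll|lll|lll|lll|lll|lll|lll

Each string is two copies of the previous one joined by '|'.
So the next term is two copies of lll|lll|lll|lll with '|' between the halves.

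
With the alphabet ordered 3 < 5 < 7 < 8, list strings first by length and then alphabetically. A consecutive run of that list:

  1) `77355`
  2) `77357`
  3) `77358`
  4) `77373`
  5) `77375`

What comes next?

The successor of 77375 increments the rightmost position that isn't already 8 and resets every position after it to 3.

77377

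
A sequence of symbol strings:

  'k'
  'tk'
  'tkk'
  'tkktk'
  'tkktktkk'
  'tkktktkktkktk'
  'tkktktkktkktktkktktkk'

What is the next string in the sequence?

Each term (from the third on) is the previous term followed by the one before it: term 3 = tk·k = tkk.
Continuing: tkktktkktkktktkktktkk · tkktktkktkktk gives term 8.

tkktktkktkktktkktktkktkktktkktkktk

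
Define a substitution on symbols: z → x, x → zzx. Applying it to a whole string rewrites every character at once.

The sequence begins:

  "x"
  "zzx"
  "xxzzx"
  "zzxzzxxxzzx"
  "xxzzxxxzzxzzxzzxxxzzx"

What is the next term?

φ(xxzzxxxzzxzzxzzxxxzzx) expands symbol-by-symbol to zzx zzx x x zzx zzx zzx x x zzx x x zzx x x zzx zzx zzx x x zzx; joining the 21 pieces gives the next term.

zzxzzxxxzzxzzxzzxxxzzxxxzzxxxzzxzzxzzxxxzzx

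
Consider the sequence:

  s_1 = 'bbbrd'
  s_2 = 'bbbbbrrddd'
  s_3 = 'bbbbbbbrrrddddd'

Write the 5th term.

Reading off run lengths: b runs 3, 5, 7; r runs 1, 2, 3; d runs 1, 3, 5 — each is linear in n (n = 1, 2, …).
At n = 5 the blocks have lengths 11, 5, 9.

bbbbbbbbbbbrrrrrddddddddd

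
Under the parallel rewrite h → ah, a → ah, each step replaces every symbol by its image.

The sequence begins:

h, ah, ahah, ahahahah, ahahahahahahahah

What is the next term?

ahahahahahahahahahahahahahahahah

Replace each of the 16 characters of ahahahahahahahah in place — ah ah ah ah ah ah ah ah ah ah ah ah ah ah ah ah — and concatenate.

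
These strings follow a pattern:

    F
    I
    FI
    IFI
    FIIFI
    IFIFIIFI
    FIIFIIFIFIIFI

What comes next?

Each term (from the third on) is the two preceding terms concatenated in order: term 3 = F·I = FI.
Continuing: IFIFIIFI · FIIFIIFIFIIFI gives term 8.

IFIFIIFIFIIFIIFIFIIFI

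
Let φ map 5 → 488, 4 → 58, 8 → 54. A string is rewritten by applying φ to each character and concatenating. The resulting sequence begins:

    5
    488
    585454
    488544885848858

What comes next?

Rewriting the 15 symbols of 488544885848858 one by one yields 58 54 54 488 58 58 54 54 488 54 58 54 54 488 54; concatenated:

585454488585854544885458545448854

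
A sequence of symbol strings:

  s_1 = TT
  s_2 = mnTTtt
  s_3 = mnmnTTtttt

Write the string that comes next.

s(k+1) = mn·s(k)·tt, so each term gains mn as a prefix and tt as a suffix.
Applying this once more to mnmnTTtttt:

mnmnmnTTtttttt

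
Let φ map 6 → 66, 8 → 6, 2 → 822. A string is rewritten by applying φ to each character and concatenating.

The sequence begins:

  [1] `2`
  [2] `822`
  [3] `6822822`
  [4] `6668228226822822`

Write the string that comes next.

666666682282268228226668228226822822

Replace each of the 16 characters of 6668228226822822 in place — 66 66 66 6 822 822 6 822 822 66 6 822 822 6 822 822 — and concatenate.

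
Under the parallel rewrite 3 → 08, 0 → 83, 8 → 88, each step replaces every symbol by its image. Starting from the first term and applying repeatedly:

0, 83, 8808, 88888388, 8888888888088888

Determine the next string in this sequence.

88888888888888888888838888888888

Replace each of the 16 characters of 8888888888088888 in place — 88 88 88 88 88 88 88 88 88 88 83 88 88 88 88 88 — and concatenate.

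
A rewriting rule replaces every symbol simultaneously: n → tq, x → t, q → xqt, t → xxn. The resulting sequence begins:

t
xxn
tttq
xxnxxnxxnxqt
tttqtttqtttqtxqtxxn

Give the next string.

xxnxxnxxnxqtxxnxxnxxnxqtxxnxxnxxnxqtxxntxqtxxntttq

Replace each of the 19 characters of tttqtttqtttqtxqtxxn in place — xxn xxn xxn xqt xxn xxn xxn xqt xxn xxn xxn xqt xxn t xqt xxn t t tq — and concatenate.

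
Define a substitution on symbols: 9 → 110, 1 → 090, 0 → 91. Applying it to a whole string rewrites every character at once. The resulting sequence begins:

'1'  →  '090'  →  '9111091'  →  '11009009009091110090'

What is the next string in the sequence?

09009091911109191110919111091110090090090919111091

φ(11009009009091110090) expands symbol-by-symbol to 090 090 91 91 110 91 91 110 91 91 110 91 110 090 090 090 91 91 110 91; joining the 20 pieces gives the next term.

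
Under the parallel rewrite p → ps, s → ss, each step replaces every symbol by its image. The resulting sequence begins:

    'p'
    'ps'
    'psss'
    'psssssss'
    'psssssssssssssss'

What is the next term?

φ(psssssssssssssss) expands symbol-by-symbol to ps ss ss ss ss ss ss ss ss ss ss ss ss ss ss ss; joining the 16 pieces gives the next term.

psssssssssssssssssssssssssssssss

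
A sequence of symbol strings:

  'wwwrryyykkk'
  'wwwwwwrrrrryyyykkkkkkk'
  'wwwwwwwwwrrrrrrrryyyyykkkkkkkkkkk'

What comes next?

wwwwwwwwwwwwrrrrrrrrrrryyyyyykkkkkkkkkkkkkkk

Reading off run lengths: w runs 3, 6, 9; r runs 2, 5, 8; y runs 3, 4, 5; k runs 3, 7, 11 — each is linear in n (n = 1, 2, …).
At n = 4 the blocks have lengths 12, 11, 6, 15.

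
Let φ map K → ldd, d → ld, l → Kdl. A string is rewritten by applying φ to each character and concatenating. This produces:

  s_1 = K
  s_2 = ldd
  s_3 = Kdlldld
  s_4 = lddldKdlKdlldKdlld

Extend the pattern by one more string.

Rewriting the 18 symbols of lddldKdlKdlldKdlld one by one yields Kdl ld ld Kdl ld ldd ld Kdl ldd ld Kdl Kdl ld ldd ld Kdl Kdl ld; concatenated:

KdlldldKdlldlddldKdllddldKdlKdlldlddldKdlKdlld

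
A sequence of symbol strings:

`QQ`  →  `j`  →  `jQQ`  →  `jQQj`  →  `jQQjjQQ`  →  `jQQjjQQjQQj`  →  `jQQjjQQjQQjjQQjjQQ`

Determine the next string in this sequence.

jQQjjQQjQQjjQQjjQQjQQjjQQjQQj

Each term (from the third on) is the previous term followed by the one before it: term 3 = j·QQ = jQQ.
So term 8 is jQQjjQQjQQjjQQjjQQ·jQQjjQQjQQj.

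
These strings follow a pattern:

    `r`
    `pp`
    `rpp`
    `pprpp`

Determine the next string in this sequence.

From term 3 onward, concatenate the second-to-last term with the last: r·pp = rpp, pp·rpp = pprpp, …
Continuing: rpp · pprpp gives term 5.

rpppprpp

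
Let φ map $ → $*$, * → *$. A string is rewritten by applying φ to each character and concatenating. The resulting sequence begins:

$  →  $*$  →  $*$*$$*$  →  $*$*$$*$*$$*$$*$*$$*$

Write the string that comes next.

Replace each of the 21 characters of $*$*$$*$*$$*$$*$*$$*$ in place — $*$ *$ $*$ *$ $*$ $*$ *$ $*$ *$ $*$ $*$ *$ $*$ $*$ *$ $*$ *$ $*$ $*$ *$ $*$ — and concatenate.

$*$*$$*$*$$*$$*$*$$*$*$$*$$*$*$$*$$*$*$$*$*$$*$$*$*$$*$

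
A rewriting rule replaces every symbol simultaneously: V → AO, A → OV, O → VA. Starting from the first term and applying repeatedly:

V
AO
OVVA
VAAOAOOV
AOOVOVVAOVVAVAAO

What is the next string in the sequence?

Rewriting the 16 symbols of AOOVOVVAOVVAVAAO one by one yields OV VA VA AO VA AO AO OV VA AO AO OV AO OV OV VA; concatenated:

OVVAVAAOVAAOAOOVVAAOAOOVAOOVOVVA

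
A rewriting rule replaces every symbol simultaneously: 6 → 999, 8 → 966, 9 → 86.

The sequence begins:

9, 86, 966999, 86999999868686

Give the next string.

966999868686868686966999966999966999

Replace each of the 14 characters of 86999999868686 in place — 966 999 86 86 86 86 86 86 966 999 966 999 966 999 — and concatenate.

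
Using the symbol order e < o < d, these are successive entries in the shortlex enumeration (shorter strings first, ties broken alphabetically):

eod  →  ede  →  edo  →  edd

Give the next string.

Find the rightmost character of edd below d, bump it to the next letter, and reset everything to its right to e.

oee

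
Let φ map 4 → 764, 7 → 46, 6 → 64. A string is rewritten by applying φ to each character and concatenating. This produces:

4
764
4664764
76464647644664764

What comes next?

Applying the rule to each of the 17 symbols of 76464647644664764 gives the pieces 46 64 764 64 764 64 764 46 64 764 764 64 64 764 46 64 764, which concatenate to the answer.

46647646476464764466476476464647644664764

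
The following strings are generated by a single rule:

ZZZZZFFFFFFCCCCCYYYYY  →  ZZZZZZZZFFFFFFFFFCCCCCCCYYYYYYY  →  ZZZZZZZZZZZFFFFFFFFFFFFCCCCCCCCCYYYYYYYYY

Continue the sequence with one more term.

ZZZZZZZZZZZZZZFFFFFFFFFFFFFFFCCCCCCCCCCCYYYYYYYYYYY

Each string has the form Z^{3n-1} F^{3n} C^{2n+1} Y^{2n+1}, where the shown terms are n = 2, 3, 4.
Setting n = 5 gives 14, 15, 11, 11 characters in each block.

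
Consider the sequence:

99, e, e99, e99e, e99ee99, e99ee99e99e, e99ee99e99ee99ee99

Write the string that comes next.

From term 3 onward, concatenate the last term with the second-to-last: e·99 = e99, e99·e = e99e, …
So term 8 is e99ee99e99ee99ee99·e99ee99e99e.

e99ee99e99ee99ee99e99ee99e99e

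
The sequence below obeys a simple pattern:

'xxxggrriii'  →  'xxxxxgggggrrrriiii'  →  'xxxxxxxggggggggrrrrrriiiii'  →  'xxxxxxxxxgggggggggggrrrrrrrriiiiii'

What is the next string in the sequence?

xxxxxxxxxxxggggggggggggggrrrrrrrrrriiiiiii

Reading off run lengths: x runs 3, 5, 7, 9; g runs 2, 5, 8, 11; r runs 2, 4, 6, 8; i runs 3, 4, 5, 6 — each is linear in n (n = 1, 2, …).
Setting n = 5 gives 11, 14, 10, 7 characters in each block.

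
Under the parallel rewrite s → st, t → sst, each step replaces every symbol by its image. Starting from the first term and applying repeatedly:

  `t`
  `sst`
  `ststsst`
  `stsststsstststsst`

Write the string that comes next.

Replace each of the 17 characters of stsststsstststsst in place — st sst st st sst st sst st st sst st sst st sst st st sst — and concatenate.

stsstststsststsstststsststsststsstststsst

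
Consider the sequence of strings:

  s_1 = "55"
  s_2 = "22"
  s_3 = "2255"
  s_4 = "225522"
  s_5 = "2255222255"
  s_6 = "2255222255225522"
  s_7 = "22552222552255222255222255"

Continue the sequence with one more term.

225522225522552222552222552255222255225522

From term 3 onward, concatenate the last term with the second-to-last: 22·55 = 2255, 2255·22 = 225522, …
So term 8 is 22552222552255222255222255·2255222255225522.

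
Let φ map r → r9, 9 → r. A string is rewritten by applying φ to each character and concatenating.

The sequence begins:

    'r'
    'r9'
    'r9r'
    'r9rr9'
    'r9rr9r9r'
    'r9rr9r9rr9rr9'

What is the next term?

r9rr9r9rr9rr9r9rr9r9r

Applying the rule to each of the 13 symbols of r9rr9r9rr9rr9 gives the pieces r9 r r9 r9 r r9 r r9 r9 r r9 r9 r, which concatenate to the answer.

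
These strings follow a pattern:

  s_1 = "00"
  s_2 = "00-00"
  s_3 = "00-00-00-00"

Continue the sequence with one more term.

00-00-00-00-00-00-00-00

Each string is two copies of the previous one joined by '-'.
So the next term is two copies of 00-00-00-00 with '-' between the halves.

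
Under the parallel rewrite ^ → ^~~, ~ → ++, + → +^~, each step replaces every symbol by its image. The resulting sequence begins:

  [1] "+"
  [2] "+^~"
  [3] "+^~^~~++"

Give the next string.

Rewriting each symbol of +^~^~~++: +→+^~, ^→^~~, ~→++, ^→^~~, ~→++, ~→++, +→+^~, +→+^~, which concatenates to +^~ ^~~ ++ ^~~ ++ ++ +^~ +^~.

+^~^~~++^~~+++++^~+^~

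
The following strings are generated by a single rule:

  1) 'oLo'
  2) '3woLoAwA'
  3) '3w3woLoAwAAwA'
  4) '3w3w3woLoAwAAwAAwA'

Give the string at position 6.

Each term wraps the previous one in 3w on the left and AwA on the right.
From 3w3w3woLoAwAAwAAwA, 2 further steps: 3w3w3woLoAwAAwAAwA → 3w3w3w3woLoAwAAwAAwAAwA → (answer).

3w3w3w3w3woLoAwAAwAAwAAwAAwA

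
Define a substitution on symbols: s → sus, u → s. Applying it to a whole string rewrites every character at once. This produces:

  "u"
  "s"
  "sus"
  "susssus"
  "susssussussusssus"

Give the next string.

Replace each of the 17 characters of susssussussusssus in place — sus s sus sus sus s sus sus s sus sus s sus sus sus s sus — and concatenate.

susssussussusssussusssussusssussussusssus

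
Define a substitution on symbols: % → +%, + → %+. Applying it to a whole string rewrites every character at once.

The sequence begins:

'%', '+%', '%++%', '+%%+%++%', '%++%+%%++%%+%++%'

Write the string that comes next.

φ(%++%+%%++%%+%++%) expands symbol-by-symbol to +% %+ %+ +% %+ +% +% %+ %+ +% +% %+ +% %+ %+ +%; joining the 16 pieces gives the next term.

+%%+%++%%++%+%%+%++%+%%++%%+%++%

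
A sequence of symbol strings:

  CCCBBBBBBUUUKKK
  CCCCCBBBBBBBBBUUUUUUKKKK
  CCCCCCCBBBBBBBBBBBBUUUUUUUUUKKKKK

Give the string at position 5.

Term n consists of 2n+1 C's, followed by 3n+3 B's, followed by 3n U's, followed by n+2 K's (n = 1, 2, …).
Setting n = 5 gives 11, 18, 15, 7 characters in each block.

CCCCCCCCCCCBBBBBBBBBBBBBBBBBBUUUUUUUUUUUUUUUKKKKKKK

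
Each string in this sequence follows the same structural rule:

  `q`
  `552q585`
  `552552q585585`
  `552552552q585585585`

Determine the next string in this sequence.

s(k+1) = 552·s(k)·585, so each term gains 552 as a prefix and 585 as a suffix.
Applying this once more to 552552552q585585585:

552552552552q585585585585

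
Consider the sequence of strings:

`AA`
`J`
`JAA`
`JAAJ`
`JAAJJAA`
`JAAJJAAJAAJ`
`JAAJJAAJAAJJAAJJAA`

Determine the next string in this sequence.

Each term (from the third on) is the previous term followed by the one before it: term 3 = J·AA = JAA.
Continuing: JAAJJAAJAAJJAAJJAA · JAAJJAAJAAJ gives term 8.

JAAJJAAJAAJJAAJJAAJAAJJAAJAAJ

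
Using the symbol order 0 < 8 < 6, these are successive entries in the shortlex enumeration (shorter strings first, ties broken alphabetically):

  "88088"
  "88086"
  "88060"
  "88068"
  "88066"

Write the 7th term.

Stepping forward 2 times from 88066: 88066 → 88800, then the target.

88808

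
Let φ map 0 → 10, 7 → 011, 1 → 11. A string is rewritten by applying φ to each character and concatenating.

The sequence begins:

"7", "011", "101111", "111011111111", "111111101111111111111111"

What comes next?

111111111111111011111111111111111111111111111111

φ(111111101111111111111111) expands symbol-by-symbol to 11 11 11 11 11 11 11 10 11 11 11 11 11 11 11 11 11 11 11 11 11 11 11 11; joining the 24 pieces gives the next term.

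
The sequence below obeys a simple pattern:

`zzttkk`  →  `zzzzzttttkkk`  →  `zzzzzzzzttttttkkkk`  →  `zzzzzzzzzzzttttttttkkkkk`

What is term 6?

Each string has the form z^{3n-1} t^{2n} k^{n+1} (n = 1, 2, …).
At n = 6 the blocks have lengths 17, 12, 7.

zzzzzzzzzzzzzzzzzttttttttttttkkkkkkk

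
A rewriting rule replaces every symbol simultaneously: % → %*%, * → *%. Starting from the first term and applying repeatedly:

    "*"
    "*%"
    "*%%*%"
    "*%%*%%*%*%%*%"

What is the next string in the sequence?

*%%*%%*%*%%*%%*%*%%*%*%%*%%*%*%%*%

Replace each of the 13 characters of *%%*%%*%*%%*% in place — *% %*% %*% *% %*% %*% *% %*% *% %*% %*% *% %*% — and concatenate.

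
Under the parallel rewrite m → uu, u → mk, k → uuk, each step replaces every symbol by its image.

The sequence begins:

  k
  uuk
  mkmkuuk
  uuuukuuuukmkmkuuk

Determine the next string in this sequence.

Replace each of the 17 characters of uuuukuuuukmkmkuuk in place — mk mk mk mk uuk mk mk mk mk uuk uu uuk uu uuk mk mk uuk — and concatenate.

mkmkmkmkuukmkmkmkmkuukuuuukuuuukmkmkuuk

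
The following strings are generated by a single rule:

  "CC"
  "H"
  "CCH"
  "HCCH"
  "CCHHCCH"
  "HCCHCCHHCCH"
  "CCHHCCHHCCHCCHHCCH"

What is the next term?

HCCHCCHHCCHCCHHCCHHCCHCCHHCCH

This is a Fibonacci-style word recurrence s(k) = s(k−2)·s(k−1): e.g. CC·H = CCH.
Continuing: HCCHCCHHCCH · CCHHCCHHCCHCCHHCCH gives term 8.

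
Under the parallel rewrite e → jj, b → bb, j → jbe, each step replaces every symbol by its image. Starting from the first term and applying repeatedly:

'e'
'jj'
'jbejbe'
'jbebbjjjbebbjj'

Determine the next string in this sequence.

φ(jbebbjjjbebbjj) expands symbol-by-symbol to jbe bb jj bb bb jbe jbe jbe bb jj bb bb jbe jbe; joining the 14 pieces gives the next term.

jbebbjjbbbbjbejbejbebbjjbbbbjbejbe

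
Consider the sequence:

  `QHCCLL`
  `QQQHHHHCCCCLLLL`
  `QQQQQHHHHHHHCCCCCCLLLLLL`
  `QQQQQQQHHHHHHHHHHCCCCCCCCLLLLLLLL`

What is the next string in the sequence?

The n-th term is 2n-1 Q's then 3n-2 H's then 2n C's then 2n L's (n = 1, 2, …).
Setting n = 5 gives 9, 13, 10, 10 characters in each block.

QQQQQQQQQHHHHHHHHHHHHHCCCCCCCCCCLLLLLLLLLL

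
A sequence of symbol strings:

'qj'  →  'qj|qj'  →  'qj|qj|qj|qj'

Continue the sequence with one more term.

qj|qj|qj|qj|qj|qj|qj|qj

Every step duplicates the string with '|' between the halves.
One more doubling of qj|qj|qj|qj gives the answer.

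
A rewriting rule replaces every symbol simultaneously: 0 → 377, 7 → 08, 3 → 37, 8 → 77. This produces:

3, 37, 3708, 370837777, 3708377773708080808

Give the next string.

Rewriting the 19 symbols of 3708377773708080808 one by one yields 37 08 377 77 37 08 08 08 08 37 08 377 77 377 77 377 77 377 77; concatenated:

3708377773708080808370837777377773777737777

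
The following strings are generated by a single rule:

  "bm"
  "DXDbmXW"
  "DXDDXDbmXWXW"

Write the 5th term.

DXDDXDDXDDXDbmXWXWXWXW

Each term wraps the previous one in DXD on the left and XW on the right.
From DXDDXDbmXWXW, 2 further steps: DXDDXDbmXWXW → DXDDXDDXDbmXWXWXW → (answer).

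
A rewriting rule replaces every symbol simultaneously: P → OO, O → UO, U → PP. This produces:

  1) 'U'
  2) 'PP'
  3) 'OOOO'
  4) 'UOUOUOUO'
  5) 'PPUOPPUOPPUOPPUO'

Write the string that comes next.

Applying the rule to each of the 16 symbols of PPUOPPUOPPUOPPUO gives the pieces OO OO PP UO OO OO PP UO OO OO PP UO OO OO PP UO, which concatenate to the answer.

OOOOPPUOOOOOPPUOOOOOPPUOOOOOPPUO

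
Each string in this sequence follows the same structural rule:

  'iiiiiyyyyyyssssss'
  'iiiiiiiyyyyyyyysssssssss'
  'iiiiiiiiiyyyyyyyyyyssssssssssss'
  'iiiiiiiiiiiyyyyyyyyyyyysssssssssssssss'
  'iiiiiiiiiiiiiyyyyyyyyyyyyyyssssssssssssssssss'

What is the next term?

The n-th term is 2n+1 i's then 2n+2 y's then 3n s's, where the shown terms are n = 2, 3, 4, 5, 6.
Setting n = 7 gives 15, 16, 21 characters in each block.

iiiiiiiiiiiiiiiyyyyyyyyyyyyyyyysssssssssssssssssssss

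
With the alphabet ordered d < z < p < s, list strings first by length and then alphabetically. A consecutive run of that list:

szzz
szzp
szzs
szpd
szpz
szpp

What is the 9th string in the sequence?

szsz

Advancing 3 positions from szpp through szpp → szps → szsd reaches term 9.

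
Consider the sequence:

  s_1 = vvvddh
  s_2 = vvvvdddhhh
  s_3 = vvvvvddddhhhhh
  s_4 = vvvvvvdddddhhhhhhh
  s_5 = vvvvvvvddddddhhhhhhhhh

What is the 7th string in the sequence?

Reading off run lengths: v runs 3, 4, 5, 6, 7; d runs 2, 3, 4, 5, 6; h runs 1, 3, 5, 7, 9 — each is linear in n (n = 1, 2, …).
For term 7, n = 7, so the run lengths are 9, 8, 13.

vvvvvvvvvddddddddhhhhhhhhhhhhh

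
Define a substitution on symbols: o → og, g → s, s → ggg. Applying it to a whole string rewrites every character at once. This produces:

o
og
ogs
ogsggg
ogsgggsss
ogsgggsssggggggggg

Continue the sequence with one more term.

φ(ogsgggsssggggggggg) expands symbol-by-symbol to og s ggg s s s ggg ggg ggg s s s s s s s s s; joining the 18 pieces gives the next term.

ogsgggsssgggggggggsssssssss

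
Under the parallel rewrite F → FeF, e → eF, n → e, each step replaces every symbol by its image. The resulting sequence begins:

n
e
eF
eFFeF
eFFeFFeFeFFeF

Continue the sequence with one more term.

eFFeFFeFeFFeFFeFeFFeFeFFeFFeFeFFeF

Applying the rule to each of the 13 symbols of eFFeFFeFeFFeF gives the pieces eF FeF FeF eF FeF FeF eF FeF eF FeF FeF eF FeF, which concatenate to the answer.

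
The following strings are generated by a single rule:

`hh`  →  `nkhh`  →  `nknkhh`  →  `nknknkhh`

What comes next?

The strings grow by a fixed prefix nk each time.
So the next term is nk·nknknkhh.

nknknknkhh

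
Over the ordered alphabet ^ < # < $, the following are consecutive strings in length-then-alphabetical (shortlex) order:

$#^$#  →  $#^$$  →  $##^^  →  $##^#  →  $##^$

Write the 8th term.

$###$

Advancing 3 positions from $##^$ through $##^$ → $###^ → $#### reaches term 8.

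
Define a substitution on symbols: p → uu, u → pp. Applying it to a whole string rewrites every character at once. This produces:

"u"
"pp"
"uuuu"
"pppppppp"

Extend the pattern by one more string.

Rewriting each symbol of pppppppp: p→uu, p→uu, p→uu, p→uu, p→uu, p→uu, p→uu, p→uu, which concatenates to uu uu uu uu uu uu uu uu.

uuuuuuuuuuuuuuuu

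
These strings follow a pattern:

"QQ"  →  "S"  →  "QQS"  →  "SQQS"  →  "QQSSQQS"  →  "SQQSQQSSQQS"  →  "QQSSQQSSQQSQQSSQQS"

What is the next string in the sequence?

SQQSQQSSQQSQQSSQQSSQQSQQSSQQS

Each term (from the third on) is the two preceding terms concatenated in order: term 3 = QQ·S = QQS.
So term 8 is SQQSQQSSQQS·QQSSQQSSQQSQQSSQQS.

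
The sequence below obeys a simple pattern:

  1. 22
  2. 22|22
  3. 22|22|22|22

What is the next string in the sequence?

Each string is two copies of the previous one joined by '|'.
Doubling 22|22|22|22 with '|' between the halves:

22|22|22|22|22|22|22|22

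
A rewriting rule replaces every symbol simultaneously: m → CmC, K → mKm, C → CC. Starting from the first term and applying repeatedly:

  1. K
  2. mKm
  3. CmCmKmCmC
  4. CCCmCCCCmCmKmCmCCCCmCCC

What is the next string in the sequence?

CCCCCCCmCCCCCCCCCCmCCCCmCmKmCmCCCCmCCCCCCCCCCmCCCCCCC

Replace each of the 23 characters of CCCmCCCCmCmKmCmCCCCmCCC in place — CC CC CC CmC CC CC CC CC CmC CC CmC mKm CmC CC CmC CC CC CC CC CmC CC CC CC — and concatenate.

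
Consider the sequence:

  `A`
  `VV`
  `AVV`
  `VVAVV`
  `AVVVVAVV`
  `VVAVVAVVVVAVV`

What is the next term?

Each term (from the third on) is the two preceding terms concatenated in order: term 3 = A·VV = AVV.
The next term joins AVVVVAVV and VVAVVAVVVVAVV.

AVVVVAVVVVAVVAVVVVAVV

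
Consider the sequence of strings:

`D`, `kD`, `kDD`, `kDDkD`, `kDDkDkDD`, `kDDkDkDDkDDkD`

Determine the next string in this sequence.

Each term (from the third on) is the previous term followed by the one before it: term 3 = kD·D = kDD.
The next term joins kDDkDkDDkDDkD and kDDkDkDD.

kDDkDkDDkDDkDkDDkDkDD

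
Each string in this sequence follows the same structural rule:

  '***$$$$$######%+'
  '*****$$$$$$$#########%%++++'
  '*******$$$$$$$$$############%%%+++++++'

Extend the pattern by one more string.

Reading off run lengths: * runs 3, 5, 7; $ runs 5, 7, 9; # runs 6, 9, 12; % runs 1, 2, 3; + runs 1, 4, 7 — each is linear in n (n = 1, 2, …).
For the next term, n = 4, so the run lengths are 9, 11, 15, 4, 10.

*********$$$$$$$$$$$###############%%%%++++++++++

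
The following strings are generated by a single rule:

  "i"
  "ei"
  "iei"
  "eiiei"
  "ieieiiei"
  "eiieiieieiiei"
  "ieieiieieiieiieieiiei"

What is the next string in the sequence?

Each term (from the third on) is the two preceding terms concatenated in order: term 3 = i·ei = iei.
So term 8 is eiieiieieiiei·ieieiieieiieiieieiiei.

eiieiieieiieiieieiieieiieiieieiiei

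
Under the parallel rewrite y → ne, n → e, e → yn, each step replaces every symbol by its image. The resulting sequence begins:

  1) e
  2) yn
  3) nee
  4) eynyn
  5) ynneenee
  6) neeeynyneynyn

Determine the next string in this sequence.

Rewriting the 13 symbols of neeeynyneynyn one by one yields e yn yn yn ne e ne e yn ne e ne e; concatenated:

eynynynneeneeynneenee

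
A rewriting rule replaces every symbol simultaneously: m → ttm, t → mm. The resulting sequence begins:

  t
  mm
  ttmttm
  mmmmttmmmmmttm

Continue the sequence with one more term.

Rewriting the 14 symbols of mmmmttmmmmmttm one by one yields ttm ttm ttm ttm mm mm ttm ttm ttm ttm ttm mm mm ttm; concatenated:

ttmttmttmttmmmmmttmttmttmttmttmmmmmttm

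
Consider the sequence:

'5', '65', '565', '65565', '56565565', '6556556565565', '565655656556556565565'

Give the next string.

6556556565565565655656556556565565

Each term (from the third on) is the two preceding terms concatenated in order: term 3 = 5·65 = 565.
Continuing: 6556556565565 · 565655656556556565565 gives term 8.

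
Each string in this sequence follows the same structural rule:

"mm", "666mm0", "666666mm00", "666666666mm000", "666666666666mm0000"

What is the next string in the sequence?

666666666666666mm00000

s(k+1) = 666·s(k)·0, so each term gains 666 as a prefix and 0 as a suffix.
So the next term is 666·666666666666mm0000·0.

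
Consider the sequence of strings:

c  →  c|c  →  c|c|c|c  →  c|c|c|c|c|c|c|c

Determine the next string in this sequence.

s(k+1) = s(k)·|·s(k) — each term doubles the last with '|' between the halves.
So the next term is two copies of c|c|c|c|c|c|c|c with '|' between the halves.

c|c|c|c|c|c|c|c|c|c|c|c|c|c|c|c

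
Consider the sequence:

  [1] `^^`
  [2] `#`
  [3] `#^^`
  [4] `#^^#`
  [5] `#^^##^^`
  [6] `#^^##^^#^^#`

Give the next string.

This is a Fibonacci-style word recurrence s(k) = s(k−1)·s(k−2): e.g. #·^^ = #^^.
The next term joins #^^##^^#^^# and #^^##^^.

#^^##^^#^^##^^##^^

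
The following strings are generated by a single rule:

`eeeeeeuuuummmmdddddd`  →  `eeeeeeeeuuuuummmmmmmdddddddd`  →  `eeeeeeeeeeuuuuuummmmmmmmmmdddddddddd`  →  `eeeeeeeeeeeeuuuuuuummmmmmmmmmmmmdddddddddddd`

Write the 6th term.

eeeeeeeeeeeeeeeeuuuuuuuuummmmmmmmmmmmmmmmmmmdddddddddddddddd

Each string has the form e^{2n+2} u^{n+2} m^{3n-2} d^{2n+2}, where the shown terms are n = 2, 3, 4, 5.
For term 6, n = 7, so the run lengths are 16, 9, 19, 16.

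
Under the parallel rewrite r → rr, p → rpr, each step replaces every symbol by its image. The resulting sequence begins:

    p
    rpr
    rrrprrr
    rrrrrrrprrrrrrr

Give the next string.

Replace each of the 15 characters of rrrrrrrprrrrrrr in place — rr rr rr rr rr rr rr rpr rr rr rr rr rr rr rr — and concatenate.

rrrrrrrrrrrrrrrprrrrrrrrrrrrrrr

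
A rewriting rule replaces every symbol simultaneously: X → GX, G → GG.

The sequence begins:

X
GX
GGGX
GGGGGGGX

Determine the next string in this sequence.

Expanding GGGGGGGX: G→GG, G→GG, G→GG, G→GG, G→GG, G→GG, G→GG, X→GX. Concatenated: GG GG GG GG GG GG GG GX.

GGGGGGGGGGGGGGGX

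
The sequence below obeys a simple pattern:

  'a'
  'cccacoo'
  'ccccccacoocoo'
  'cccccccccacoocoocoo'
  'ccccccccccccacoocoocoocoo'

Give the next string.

cccccccccccccccacoocoocoocoocoo

Every step adds ccc to the front and coo to the end of the previous string.
So the next term is ccc·ccccccccccccacoocoocoocoo·coo.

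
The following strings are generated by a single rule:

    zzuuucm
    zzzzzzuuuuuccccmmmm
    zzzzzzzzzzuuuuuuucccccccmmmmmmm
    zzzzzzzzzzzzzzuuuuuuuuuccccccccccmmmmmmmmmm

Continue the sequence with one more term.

Term n consists of 4n-2 z's, followed by 2n+1 u's, followed by 3n-2 c's, followed by 3n-2 m's (n = 1, 2, …).
For the next term, n = 5, so the run lengths are 18, 11, 13, 13.

zzzzzzzzzzzzzzzzzzuuuuuuuuuuucccccccccccccmmmmmmmmmmmmm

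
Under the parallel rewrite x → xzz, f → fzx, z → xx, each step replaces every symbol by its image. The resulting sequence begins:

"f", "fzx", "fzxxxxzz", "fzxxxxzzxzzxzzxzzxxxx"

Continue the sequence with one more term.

fzxxxxzzxzzxzzxzzxxxxxzzxxxxxzzxxxxxzzxxxxxzzxzzxzzxzz

Replace each of the 21 characters of fzxxxxzzxzzxzzxzzxxxx in place — fzx xx xzz xzz xzz xzz xx xx xzz xx xx xzz xx xx xzz xx xx xzz xzz xzz xzz — and concatenate.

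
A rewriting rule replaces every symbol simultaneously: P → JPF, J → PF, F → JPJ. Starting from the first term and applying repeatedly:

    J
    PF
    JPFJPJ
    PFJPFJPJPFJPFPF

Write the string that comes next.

JPFJPJPFJPFJPJPFJPFPFJPFJPJPFJPFJPJJPFJPJ

Applying the rule to each of the 15 symbols of PFJPFJPJPFJPFPF gives the pieces JPF JPJ PF JPF JPJ PF JPF PF JPF JPJ PF JPF JPJ JPF JPJ, which concatenate to the answer.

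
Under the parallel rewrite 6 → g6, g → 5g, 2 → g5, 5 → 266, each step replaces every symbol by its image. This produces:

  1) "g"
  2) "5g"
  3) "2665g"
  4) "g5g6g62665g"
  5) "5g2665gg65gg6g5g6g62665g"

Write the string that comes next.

2665gg5g6g62665g5gg62665g5gg65g2665gg65gg6g5g6g62665g

Applying the rule to each of the 24 symbols of 5g2665gg65gg6g5g6g62665g gives the pieces 266 5g g5 g6 g6 266 5g 5g g6 266 5g 5g g6 5g 266 5g g6 5g g6 g5 g6 g6 266 5g, which concatenate to the answer.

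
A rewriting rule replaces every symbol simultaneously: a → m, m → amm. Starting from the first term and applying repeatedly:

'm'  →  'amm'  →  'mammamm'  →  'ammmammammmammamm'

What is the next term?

mammammammmammammmammammammmammammmammamm

Replace each of the 17 characters of ammmammammmammamm in place — m amm amm amm m amm amm m amm amm amm m amm amm m amm amm — and concatenate.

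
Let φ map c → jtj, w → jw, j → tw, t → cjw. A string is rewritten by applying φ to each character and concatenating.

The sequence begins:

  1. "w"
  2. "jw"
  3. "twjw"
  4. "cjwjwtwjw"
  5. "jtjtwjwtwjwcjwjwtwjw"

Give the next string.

Rewriting the 20 symbols of jtjtwjwtwjwcjwjwtwjw one by one yields tw cjw tw cjw jw tw jw cjw jw tw jw jtj tw jw tw jw cjw jw tw jw; concatenated:

twcjwtwcjwjwtwjwcjwjwtwjwjtjtwjwtwjwcjwjwtwjw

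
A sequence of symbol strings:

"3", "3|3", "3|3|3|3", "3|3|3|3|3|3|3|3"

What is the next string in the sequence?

3|3|3|3|3|3|3|3|3|3|3|3|3|3|3|3

s(k+1) = s(k)·|·s(k) — each term doubles the last with '|' between the halves.
So the next term is two copies of 3|3|3|3|3|3|3|3 with '|' between the halves.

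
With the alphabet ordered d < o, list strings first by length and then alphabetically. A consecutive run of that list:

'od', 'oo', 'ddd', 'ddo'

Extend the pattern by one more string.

Treat ddo as a base-2 numeral over the given alphabet and add one, carrying through any trailing o's.

dod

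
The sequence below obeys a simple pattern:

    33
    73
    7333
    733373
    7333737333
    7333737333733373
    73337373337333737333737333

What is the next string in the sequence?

733373733373337373337373337333737333733373

From term 3 onward, concatenate the last term with the second-to-last: 73·33 = 7333, 7333·73 = 733373, …
The next term joins 73337373337333737333737333 and 7333737333733373.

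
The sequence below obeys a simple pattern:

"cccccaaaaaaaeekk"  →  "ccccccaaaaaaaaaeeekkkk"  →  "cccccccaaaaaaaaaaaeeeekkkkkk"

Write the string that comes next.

Term n consists of n+3 c's, followed by 2n+3 a's, followed by n e's, followed by 2n-2 k's, where the shown terms are n = 2, 3, 4.
Setting n = 5 gives 8, 13, 5, 8 characters in each block.

ccccccccaaaaaaaaaaaaaeeeeekkkkkkkk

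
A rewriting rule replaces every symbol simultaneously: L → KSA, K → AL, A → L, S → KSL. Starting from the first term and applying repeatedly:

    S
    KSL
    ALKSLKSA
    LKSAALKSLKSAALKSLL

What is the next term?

Rewriting the 18 symbols of LKSAALKSLKSAALKSLL one by one yields KSA AL KSL L L KSA AL KSL KSA AL KSL L L KSA AL KSL KSA KSA; concatenated:

KSAALKSLLLKSAALKSLKSAALKSLLLKSAALKSLKSAKSA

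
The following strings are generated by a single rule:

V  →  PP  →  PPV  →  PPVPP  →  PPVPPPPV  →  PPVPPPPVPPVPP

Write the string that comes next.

PPVPPPPVPPVPPPPVPPPPV

Each term (from the third on) is the previous term followed by the one before it: term 3 = PP·V = PPV.
Continuing: PPVPPPPVPPVPP · PPVPPPPV gives term 7.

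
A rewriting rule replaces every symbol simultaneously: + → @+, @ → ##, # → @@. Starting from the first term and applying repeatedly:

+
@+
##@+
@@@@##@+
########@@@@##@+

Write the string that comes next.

Rewriting the 16 symbols of ########@@@@##@+ one by one yields @@ @@ @@ @@ @@ @@ @@ @@ ## ## ## ## @@ @@ ## @+; concatenated:

@@@@@@@@@@@@@@@@########@@@@##@+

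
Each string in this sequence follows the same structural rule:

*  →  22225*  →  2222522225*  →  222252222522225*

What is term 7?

Each term is the previous one with 22225 prepended.
From 222252222522225*, 3 further steps: 222252222522225* → 22225222252222522225* → 2222522225222252222522225* → (answer).

222252222522225222252222522225*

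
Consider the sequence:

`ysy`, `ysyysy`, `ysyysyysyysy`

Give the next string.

Each string is two copies of the previous one concatenated.
One more doubling of ysyysyysyysy gives the answer.

ysyysyysyysyysyysyysyysy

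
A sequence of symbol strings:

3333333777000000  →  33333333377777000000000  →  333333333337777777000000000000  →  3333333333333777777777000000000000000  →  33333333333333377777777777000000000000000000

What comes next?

Reading off run lengths: 3 runs 7, 9, 11, 13, 15; 7 runs 3, 5, 7, 9, 11; 0 runs 6, 9, 12, 15, 18 — each is linear in n, where the shown terms are n = 2, 3, 4, 5, 6.
At n = 7 the blocks have lengths 17, 13, 21.

333333333333333337777777777777000000000000000000000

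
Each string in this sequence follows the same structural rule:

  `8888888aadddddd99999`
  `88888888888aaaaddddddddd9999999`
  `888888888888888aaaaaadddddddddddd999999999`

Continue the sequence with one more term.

8888888888888888888aaaaaaaaddddddddddddddd99999999999

Term n consists of 4n+3 8's, followed by 2n a's, followed by 3n+3 d's, followed by 2n+3 9's (n = 1, 2, …).
Setting n = 4 gives 19, 8, 15, 11 characters in each block.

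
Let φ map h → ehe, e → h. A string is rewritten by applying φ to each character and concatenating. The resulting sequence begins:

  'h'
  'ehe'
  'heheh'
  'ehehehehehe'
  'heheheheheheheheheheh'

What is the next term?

Applying the rule to each of the 21 symbols of heheheheheheheheheheh gives the pieces ehe h ehe h ehe h ehe h ehe h ehe h ehe h ehe h ehe h ehe h ehe, which concatenate to the answer.

ehehehehehehehehehehehehehehehehehehehehehe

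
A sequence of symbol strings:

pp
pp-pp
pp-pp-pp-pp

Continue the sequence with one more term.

pp-pp-pp-pp-pp-pp-pp-pp

Each string is two copies of the previous one joined by '-'.
One more doubling of pp-pp-pp-pp gives the answer.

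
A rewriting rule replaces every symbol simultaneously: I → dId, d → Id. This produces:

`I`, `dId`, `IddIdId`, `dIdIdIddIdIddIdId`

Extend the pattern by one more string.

Applying the rule to each of the 17 symbols of dIdIdIddIdIddIdId gives the pieces Id dId Id dId Id dId Id Id dId Id dId Id Id dId Id dId Id, which concatenate to the answer.

IddIdIddIdIddIdIdIddIdIddIdIdIddIdIddIdId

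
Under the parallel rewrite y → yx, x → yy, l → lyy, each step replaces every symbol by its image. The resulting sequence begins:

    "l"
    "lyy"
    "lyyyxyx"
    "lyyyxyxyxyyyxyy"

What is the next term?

φ(lyyyxyxyxyyyxyy) expands symbol-by-symbol to lyy yx yx yx yy yx yy yx yy yx yx yx yy yx yx; joining the 15 pieces gives the next term.

lyyyxyxyxyyyxyyyxyyyxyxyxyyyxyx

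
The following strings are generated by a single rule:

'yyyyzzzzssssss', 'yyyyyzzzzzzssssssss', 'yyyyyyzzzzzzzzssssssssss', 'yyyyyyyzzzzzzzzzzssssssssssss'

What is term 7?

yyyyyyyyyyzzzzzzzzzzzzzzzzssssssssssssssssss

Reading off run lengths: y runs 4, 5, 6, 7; z runs 4, 6, 8, 10; s runs 6, 8, 10, 12 — each is linear in n, where the shown terms are n = 2, 3, 4, 5.
At n = 8 the blocks have lengths 10, 16, 18.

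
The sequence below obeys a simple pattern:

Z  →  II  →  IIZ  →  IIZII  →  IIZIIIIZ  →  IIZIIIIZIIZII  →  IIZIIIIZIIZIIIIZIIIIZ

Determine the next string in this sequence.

Each term (from the third on) is the previous term followed by the one before it: term 3 = II·Z = IIZ.
The next term joins IIZIIIIZIIZIIIIZIIIIZ and IIZIIIIZIIZII.

IIZIIIIZIIZIIIIZIIIIZIIZIIIIZIIZII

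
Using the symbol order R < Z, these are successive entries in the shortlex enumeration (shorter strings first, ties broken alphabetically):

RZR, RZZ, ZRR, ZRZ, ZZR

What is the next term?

Treat ZZR as a base-2 numeral over the given alphabet and add one, carrying through any trailing Z's.

ZZZ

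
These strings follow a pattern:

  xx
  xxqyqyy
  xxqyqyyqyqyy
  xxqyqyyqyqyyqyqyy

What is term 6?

xxqyqyyqyqyyqyqyyqyqyyqyqyy

Every step adds qyqyy to the end: s(k+1) = s(k)·qyqyy.
From xxqyqyyqyqyyqyqyy, 2 further steps: xxqyqyyqyqyyqyqyy → xxqyqyyqyqyyqyqyyqyqyy → (answer).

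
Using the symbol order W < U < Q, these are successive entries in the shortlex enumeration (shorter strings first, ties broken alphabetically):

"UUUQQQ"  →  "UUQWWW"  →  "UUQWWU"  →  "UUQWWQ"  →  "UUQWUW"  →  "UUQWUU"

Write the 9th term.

Continuing the enumeration 3 steps past UUQWUU: UUQWUU → UUQWUQ → UUQWQW → (answer).

UUQWQU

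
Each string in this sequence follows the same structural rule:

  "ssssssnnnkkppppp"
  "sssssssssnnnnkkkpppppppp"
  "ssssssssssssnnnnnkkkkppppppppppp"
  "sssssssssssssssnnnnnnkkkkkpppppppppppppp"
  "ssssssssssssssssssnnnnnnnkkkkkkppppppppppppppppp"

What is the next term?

sssssssssssssssssssssnnnnnnnnkkkkkkkpppppppppppppppppppp

Each string has the form s^{3n} n^{n+1} k^{n} p^{3n-1}, where the shown terms are n = 2, 3, 4, 5, 6.
Setting n = 7 gives 21, 8, 7, 20 characters in each block.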